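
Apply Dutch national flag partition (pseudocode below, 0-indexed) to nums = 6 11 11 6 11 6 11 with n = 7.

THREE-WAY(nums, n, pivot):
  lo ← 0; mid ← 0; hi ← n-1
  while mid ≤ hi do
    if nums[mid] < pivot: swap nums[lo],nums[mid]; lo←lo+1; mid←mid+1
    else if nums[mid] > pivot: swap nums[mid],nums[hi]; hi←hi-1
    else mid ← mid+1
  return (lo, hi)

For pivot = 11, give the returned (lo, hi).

lo=0 mid=0 hi=6
6<11: swap(0,0), lo=1 mid=1 ⇒ 6 11 11 6 11 6 11
11=11: mid=2
11=11: mid=3
6<11: swap(1,3), lo=2 mid=4 ⇒ 6 6 11 11 11 6 11
11=11: mid=5
6<11: swap(2,5), lo=3 mid=6 ⇒ 6 6 6 11 11 11 11
11=11: mid=7
done. lo=3 hi=6; nums=6 6 6 11 11 11 11

(3, 6)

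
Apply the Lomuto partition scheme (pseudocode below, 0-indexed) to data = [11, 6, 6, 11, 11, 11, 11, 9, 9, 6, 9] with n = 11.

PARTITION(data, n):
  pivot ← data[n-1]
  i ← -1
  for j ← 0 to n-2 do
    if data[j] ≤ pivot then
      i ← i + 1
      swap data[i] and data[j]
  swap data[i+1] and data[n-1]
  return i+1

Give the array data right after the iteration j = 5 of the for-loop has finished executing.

[6, 6, 11, 11, 11, 11, 11, 9, 9, 6, 9]

pivot = data[10] = 9; i = -1
j=0: data[0]=11 > 9 → no swap
j=1: data[1]=6 ≤ 9 → i=0, swap data[0],data[1] → [6, 11, 6, 11, 11, 11, 11, 9, 9, 6, 9]
j=2: data[2]=6 ≤ 9 → i=1, swap data[1],data[2] → [6, 6, 11, 11, 11, 11, 11, 9, 9, 6, 9]
j=3: data[3]=11 > 9 → no swap
j=4: data[4]=11 > 9 → no swap
j=5: data[5]=11 > 9 → no swap
(after j=5) data = [6, 6, 11, 11, 11, 11, 11, 9, 9, 6, 9]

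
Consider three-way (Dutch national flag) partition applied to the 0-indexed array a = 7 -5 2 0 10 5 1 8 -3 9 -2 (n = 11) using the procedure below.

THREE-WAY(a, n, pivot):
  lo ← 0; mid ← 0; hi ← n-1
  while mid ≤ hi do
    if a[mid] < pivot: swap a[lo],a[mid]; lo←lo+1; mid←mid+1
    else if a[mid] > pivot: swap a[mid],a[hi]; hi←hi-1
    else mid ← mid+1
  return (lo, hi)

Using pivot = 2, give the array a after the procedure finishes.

-2 -5 0 -3 1 2 8 5 9 10 7

pivot = 2; lo=0, mid=0, hi=10
a[mid]=7>2: swap a[0],a[10]; hi=9 → -2 -5 2 0 10 5 1 8 -3 9 7
a[mid]=-2<2: swap a[0],a[0]; lo=1,mid=1 → -2 -5 2 0 10 5 1 8 -3 9 7
a[mid]=-5<2: swap a[1],a[1]; lo=2,mid=2 → -2 -5 2 0 10 5 1 8 -3 9 7
a[mid]=2=2: mid=3
a[mid]=0<2: swap a[2],a[3]; lo=3,mid=4 → -2 -5 0 2 10 5 1 8 -3 9 7
a[mid]=10>2: swap a[4],a[9]; hi=8 → -2 -5 0 2 9 5 1 8 -3 10 7
a[mid]=9>2: swap a[4],a[8]; hi=7 → -2 -5 0 2 -3 5 1 8 9 10 7
a[mid]=-3<2: swap a[3],a[4]; lo=4,mid=5 → -2 -5 0 -3 2 5 1 8 9 10 7
a[mid]=5>2: swap a[5],a[7]; hi=6 → -2 -5 0 -3 2 8 1 5 9 10 7
a[mid]=8>2: swap a[5],a[6]; hi=5 → -2 -5 0 -3 2 1 8 5 9 10 7
a[mid]=1<2: swap a[4],a[5]; lo=5,mid=6 → -2 -5 0 -3 1 2 8 5 9 10 7
end: lo=5, hi=5; a = -2 -5 0 -3 1 2 8 5 9 10 7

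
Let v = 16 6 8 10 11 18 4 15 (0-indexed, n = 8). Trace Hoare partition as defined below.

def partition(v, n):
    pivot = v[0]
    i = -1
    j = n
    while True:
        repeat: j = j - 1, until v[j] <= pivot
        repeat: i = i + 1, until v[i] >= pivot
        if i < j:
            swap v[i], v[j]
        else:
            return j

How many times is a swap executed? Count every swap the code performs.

2

pivot = v[0] = 16; i = -1, j = 8
j→7 (v[7]=15≤16), i→0 (v[0]=16≥16); i<j, swap → 15 6 8 10 11 18 4 16
j→6 (v[6]=4≤16), i→5 (v[5]=18≥16); i<j, swap → 15 6 8 10 11 4 18 16
j→5, i→6; i≥j, return j=5. v = 15 6 8 10 11 4 18 16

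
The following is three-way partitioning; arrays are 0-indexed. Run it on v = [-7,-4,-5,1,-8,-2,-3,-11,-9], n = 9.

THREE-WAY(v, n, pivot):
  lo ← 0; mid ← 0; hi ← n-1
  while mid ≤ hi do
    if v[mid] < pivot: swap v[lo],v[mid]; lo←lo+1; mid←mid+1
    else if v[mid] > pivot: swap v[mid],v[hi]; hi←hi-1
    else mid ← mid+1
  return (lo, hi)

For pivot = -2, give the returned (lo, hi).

pivot = -2; lo=0, mid=0, hi=8
v[mid]=-7<-2: swap v[0],v[0]; lo=1,mid=1 → [-7,-4,-5,1,-8,-2,-3,-11,-9]
v[mid]=-4<-2: swap v[1],v[1]; lo=2,mid=2 → [-7,-4,-5,1,-8,-2,-3,-11,-9]
v[mid]=-5<-2: swap v[2],v[2]; lo=3,mid=3 → [-7,-4,-5,1,-8,-2,-3,-11,-9]
v[mid]=1>-2: swap v[3],v[8]; hi=7 → [-7,-4,-5,-9,-8,-2,-3,-11,1]
v[mid]=-9<-2: swap v[3],v[3]; lo=4,mid=4 → [-7,-4,-5,-9,-8,-2,-3,-11,1]
v[mid]=-8<-2: swap v[4],v[4]; lo=5,mid=5 → [-7,-4,-5,-9,-8,-2,-3,-11,1]
v[mid]=-2=-2: mid=6
v[mid]=-3<-2: swap v[5],v[6]; lo=6,mid=7 → [-7,-4,-5,-9,-8,-3,-2,-11,1]
v[mid]=-11<-2: swap v[6],v[7]; lo=7,mid=8 → [-7,-4,-5,-9,-8,-3,-11,-2,1]
end: lo=7, hi=7; v = [-7,-4,-5,-9,-8,-3,-11,-2,1]

(7, 7)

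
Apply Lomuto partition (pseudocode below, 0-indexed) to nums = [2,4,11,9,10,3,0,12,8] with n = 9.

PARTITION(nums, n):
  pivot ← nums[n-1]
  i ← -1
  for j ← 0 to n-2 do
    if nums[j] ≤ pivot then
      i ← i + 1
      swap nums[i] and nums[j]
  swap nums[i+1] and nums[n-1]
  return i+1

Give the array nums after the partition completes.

[2,4,3,0,8,11,9,12,10]

pivot = nums[8] = 8; i = -1
j=0: nums[0]=2 ≤ 8 → i=0, swap nums[0],nums[0] (no change) → [2,4,11,9,10,3,0,12,8]
j=1: nums[1]=4 ≤ 8 → i=1, swap nums[1],nums[1] (no change) → [2,4,11,9,10,3,0,12,8]
j=2: nums[2]=11 > 8 → no swap
j=3: nums[3]=9 > 8 → no swap
j=4: nums[4]=10 > 8 → no swap
j=5: nums[5]=3 ≤ 8 → i=2, swap nums[2],nums[5] → [2,4,3,9,10,11,0,12,8]
j=6: nums[6]=0 ≤ 8 → i=3, swap nums[3],nums[6] → [2,4,3,0,10,11,9,12,8]
j=7: nums[7]=12 > 8 → no swap
final swap nums[4],nums[8] → [2,4,3,0,8,11,9,12,10]; return 4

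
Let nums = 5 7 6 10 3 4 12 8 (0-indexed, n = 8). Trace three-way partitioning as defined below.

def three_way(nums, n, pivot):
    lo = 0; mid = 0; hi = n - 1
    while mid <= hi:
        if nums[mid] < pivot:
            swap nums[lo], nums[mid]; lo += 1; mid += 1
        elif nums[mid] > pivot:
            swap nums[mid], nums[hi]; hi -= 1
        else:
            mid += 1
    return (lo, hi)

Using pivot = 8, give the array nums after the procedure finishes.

lo=0 mid=0 hi=7
5<8: swap(0,0), lo=1 mid=1 ⇒ 5 7 6 10 3 4 12 8
7<8: swap(1,1), lo=2 mid=2 ⇒ 5 7 6 10 3 4 12 8
6<8: swap(2,2), lo=3 mid=3 ⇒ 5 7 6 10 3 4 12 8
10>8: swap(3,7), hi=6 ⇒ 5 7 6 8 3 4 12 10
8=8: mid=4
3<8: swap(3,4), lo=4 mid=5 ⇒ 5 7 6 3 8 4 12 10
4<8: swap(4,5), lo=5 mid=6 ⇒ 5 7 6 3 4 8 12 10
12>8: swap(6,6), hi=5 ⇒ 5 7 6 3 4 8 12 10
done. lo=5 hi=5; nums=5 7 6 3 4 8 12 10

5 7 6 3 4 8 12 10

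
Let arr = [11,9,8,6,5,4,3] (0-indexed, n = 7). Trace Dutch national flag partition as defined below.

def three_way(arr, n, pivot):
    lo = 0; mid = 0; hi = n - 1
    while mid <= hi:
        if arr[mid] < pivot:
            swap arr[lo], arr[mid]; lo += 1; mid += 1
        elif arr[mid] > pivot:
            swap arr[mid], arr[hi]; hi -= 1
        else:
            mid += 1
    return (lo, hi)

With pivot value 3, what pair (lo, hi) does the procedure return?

pivot = 3; lo=0, mid=0, hi=6
arr[mid]=11>3: swap arr[0],arr[6]; hi=5 → [3,9,8,6,5,4,11]
arr[mid]=3=3: mid=1
arr[mid]=9>3: swap arr[1],arr[5]; hi=4 → [3,4,8,6,5,9,11]
arr[mid]=4>3: swap arr[1],arr[4]; hi=3 → [3,5,8,6,4,9,11]
arr[mid]=5>3: swap arr[1],arr[3]; hi=2 → [3,6,8,5,4,9,11]
arr[mid]=6>3: swap arr[1],arr[2]; hi=1 → [3,8,6,5,4,9,11]
arr[mid]=8>3: swap arr[1],arr[1]; hi=0 → [3,8,6,5,4,9,11]
end: lo=0, hi=0; arr = [3,8,6,5,4,9,11]

(0, 0)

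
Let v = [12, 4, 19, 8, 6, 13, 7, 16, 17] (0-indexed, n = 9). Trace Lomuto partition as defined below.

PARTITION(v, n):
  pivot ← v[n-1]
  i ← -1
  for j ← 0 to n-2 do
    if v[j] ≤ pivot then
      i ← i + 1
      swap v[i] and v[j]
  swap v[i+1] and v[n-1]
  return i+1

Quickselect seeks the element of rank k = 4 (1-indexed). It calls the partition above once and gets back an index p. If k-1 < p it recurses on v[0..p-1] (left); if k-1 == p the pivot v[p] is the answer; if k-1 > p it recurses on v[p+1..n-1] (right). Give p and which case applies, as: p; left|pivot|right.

pivot=17, i=-1
j=0: 12≤17, i=0, swap(0,0) ⇒ [12, 4, 19, 8, 6, 13, 7, 16, 17]
j=1: 4≤17, i=1, swap(1,1) ⇒ [12, 4, 19, 8, 6, 13, 7, 16, 17]
j=2: 19>17, skip
j=3: 8≤17, i=2, swap(2,3) ⇒ [12, 4, 8, 19, 6, 13, 7, 16, 17]
j=4: 6≤17, i=3, swap(3,4) ⇒ [12, 4, 8, 6, 19, 13, 7, 16, 17]
j=5: 13≤17, i=4, swap(4,5) ⇒ [12, 4, 8, 6, 13, 19, 7, 16, 17]
j=6: 7≤17, i=5, swap(5,6) ⇒ [12, 4, 8, 6, 13, 7, 19, 16, 17]
j=7: 16≤17, i=6, swap(6,7) ⇒ [12, 4, 8, 6, 13, 7, 16, 19, 17]
swap(7,8) ⇒ [12, 4, 8, 6, 13, 7, 16, 17, 19]; return 7
p = 7; k-1 = 3 < 7 ⇒ left

7; left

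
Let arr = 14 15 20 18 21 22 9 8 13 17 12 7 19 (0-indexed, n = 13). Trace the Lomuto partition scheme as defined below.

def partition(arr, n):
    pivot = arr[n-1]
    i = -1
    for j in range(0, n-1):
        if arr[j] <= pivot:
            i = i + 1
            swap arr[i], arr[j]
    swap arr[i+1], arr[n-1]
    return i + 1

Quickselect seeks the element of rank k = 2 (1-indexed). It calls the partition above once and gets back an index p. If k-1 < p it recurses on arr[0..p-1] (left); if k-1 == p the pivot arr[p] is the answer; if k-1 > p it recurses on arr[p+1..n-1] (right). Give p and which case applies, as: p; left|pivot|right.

9; left

pivot = arr[12] = 19; i = -1
j=0: arr[0]=14 ≤ 19 → i=0, swap arr[0],arr[0] (no change) → 14 15 20 18 21 22 9 8 13 17 12 7 19
j=1: arr[1]=15 ≤ 19 → i=1, swap arr[1],arr[1] (no change) → 14 15 20 18 21 22 9 8 13 17 12 7 19
j=2: arr[2]=20 > 19 → no swap
j=3: arr[3]=18 ≤ 19 → i=2, swap arr[2],arr[3] → 14 15 18 20 21 22 9 8 13 17 12 7 19
j=4: arr[4]=21 > 19 → no swap
j=5: arr[5]=22 > 19 → no swap
j=6: arr[6]=9 ≤ 19 → i=3, swap arr[3],arr[6] → 14 15 18 9 21 22 20 8 13 17 12 7 19
j=7: arr[7]=8 ≤ 19 → i=4, swap arr[4],arr[7] → 14 15 18 9 8 22 20 21 13 17 12 7 19
j=8: arr[8]=13 ≤ 19 → i=5, swap arr[5],arr[8] → 14 15 18 9 8 13 20 21 22 17 12 7 19
j=9: arr[9]=17 ≤ 19 → i=6, swap arr[6],arr[9] → 14 15 18 9 8 13 17 21 22 20 12 7 19
j=10: arr[10]=12 ≤ 19 → i=7, swap arr[7],arr[10] → 14 15 18 9 8 13 17 12 22 20 21 7 19
j=11: arr[11]=7 ≤ 19 → i=8, swap arr[8],arr[11] → 14 15 18 9 8 13 17 12 7 20 21 22 19
final swap arr[9],arr[12] → 14 15 18 9 8 13 17 12 7 19 21 22 20; return 9
p = 9; k-1 = 1 < 9 ⇒ left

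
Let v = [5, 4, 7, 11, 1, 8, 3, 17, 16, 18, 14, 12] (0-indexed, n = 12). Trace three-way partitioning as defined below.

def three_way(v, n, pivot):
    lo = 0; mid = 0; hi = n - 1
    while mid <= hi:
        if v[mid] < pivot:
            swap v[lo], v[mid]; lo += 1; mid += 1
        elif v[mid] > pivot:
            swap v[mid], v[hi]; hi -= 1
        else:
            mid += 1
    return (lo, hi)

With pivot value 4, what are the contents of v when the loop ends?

lo=0 mid=0 hi=11
5>4: swap(0,11), hi=10 ⇒ [12, 4, 7, 11, 1, 8, 3, 17, 16, 18, 14, 5]
12>4: swap(0,10), hi=9 ⇒ [14, 4, 7, 11, 1, 8, 3, 17, 16, 18, 12, 5]
14>4: swap(0,9), hi=8 ⇒ [18, 4, 7, 11, 1, 8, 3, 17, 16, 14, 12, 5]
18>4: swap(0,8), hi=7 ⇒ [16, 4, 7, 11, 1, 8, 3, 17, 18, 14, 12, 5]
16>4: swap(0,7), hi=6 ⇒ [17, 4, 7, 11, 1, 8, 3, 16, 18, 14, 12, 5]
17>4: swap(0,6), hi=5 ⇒ [3, 4, 7, 11, 1, 8, 17, 16, 18, 14, 12, 5]
3<4: swap(0,0), lo=1 mid=1 ⇒ [3, 4, 7, 11, 1, 8, 17, 16, 18, 14, 12, 5]
4=4: mid=2
7>4: swap(2,5), hi=4 ⇒ [3, 4, 8, 11, 1, 7, 17, 16, 18, 14, 12, 5]
8>4: swap(2,4), hi=3 ⇒ [3, 4, 1, 11, 8, 7, 17, 16, 18, 14, 12, 5]
1<4: swap(1,2), lo=2 mid=3 ⇒ [3, 1, 4, 11, 8, 7, 17, 16, 18, 14, 12, 5]
11>4: swap(3,3), hi=2 ⇒ [3, 1, 4, 11, 8, 7, 17, 16, 18, 14, 12, 5]
done. lo=2 hi=2; v=[3, 1, 4, 11, 8, 7, 17, 16, 18, 14, 12, 5]

[3, 1, 4, 11, 8, 7, 17, 16, 18, 14, 12, 5]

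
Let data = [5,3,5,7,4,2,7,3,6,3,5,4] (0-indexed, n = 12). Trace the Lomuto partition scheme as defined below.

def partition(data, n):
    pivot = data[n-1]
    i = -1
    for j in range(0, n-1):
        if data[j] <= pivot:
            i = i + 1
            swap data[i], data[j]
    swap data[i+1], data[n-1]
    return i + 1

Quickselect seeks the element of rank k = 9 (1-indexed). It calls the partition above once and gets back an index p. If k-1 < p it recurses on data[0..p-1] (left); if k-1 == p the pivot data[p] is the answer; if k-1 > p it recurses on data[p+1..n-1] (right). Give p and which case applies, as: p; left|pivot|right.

pivot = data[11] = 4; i = -1
j=0: data[0]=5 > 4 → no swap
j=1: data[1]=3 ≤ 4 → i=0, swap data[0],data[1] → [3,5,5,7,4,2,7,3,6,3,5,4]
j=2: data[2]=5 > 4 → no swap
j=3: data[3]=7 > 4 → no swap
j=4: data[4]=4 ≤ 4 → i=1, swap data[1],data[4] → [3,4,5,7,5,2,7,3,6,3,5,4]
j=5: data[5]=2 ≤ 4 → i=2, swap data[2],data[5] → [3,4,2,7,5,5,7,3,6,3,5,4]
j=6: data[6]=7 > 4 → no swap
j=7: data[7]=3 ≤ 4 → i=3, swap data[3],data[7] → [3,4,2,3,5,5,7,7,6,3,5,4]
j=8: data[8]=6 > 4 → no swap
j=9: data[9]=3 ≤ 4 → i=4, swap data[4],data[9] → [3,4,2,3,3,5,7,7,6,5,5,4]
j=10: data[10]=5 > 4 → no swap
final swap data[5],data[11] → [3,4,2,3,3,4,7,7,6,5,5,5]; return 5
p = 5; k-1 = 8 > 5 ⇒ right

5; right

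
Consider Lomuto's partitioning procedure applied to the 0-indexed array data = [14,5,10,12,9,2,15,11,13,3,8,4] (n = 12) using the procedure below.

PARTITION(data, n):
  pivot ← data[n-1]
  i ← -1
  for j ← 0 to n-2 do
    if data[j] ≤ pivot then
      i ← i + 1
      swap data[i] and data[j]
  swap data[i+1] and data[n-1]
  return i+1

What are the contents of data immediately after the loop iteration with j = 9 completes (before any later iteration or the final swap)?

[2,3,10,12,9,14,15,11,13,5,8,4]

pivot=4, i=-1
j=0: 14>4, skip
j=1: 5>4, skip
j=2: 10>4, skip
j=3: 12>4, skip
j=4: 9>4, skip
j=5: 2≤4, i=0, swap(0,5) ⇒ [2,5,10,12,9,14,15,11,13,3,8,4]
j=6: 15>4, skip
j=7: 11>4, skip
j=8: 13>4, skip
j=9: 3≤4, i=1, swap(1,9) ⇒ [2,3,10,12,9,14,15,11,13,5,8,4]
(after j=9) data = [2,3,10,12,9,14,15,11,13,5,8,4]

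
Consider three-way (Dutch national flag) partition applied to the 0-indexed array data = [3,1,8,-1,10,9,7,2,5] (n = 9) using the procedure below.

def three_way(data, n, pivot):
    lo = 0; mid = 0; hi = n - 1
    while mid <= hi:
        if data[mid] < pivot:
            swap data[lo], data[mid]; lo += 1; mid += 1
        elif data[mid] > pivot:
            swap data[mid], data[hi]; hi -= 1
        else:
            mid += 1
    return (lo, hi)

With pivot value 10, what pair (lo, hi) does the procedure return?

lo=0 mid=0 hi=8
3<10: swap(0,0), lo=1 mid=1 ⇒ [3,1,8,-1,10,9,7,2,5]
1<10: swap(1,1), lo=2 mid=2 ⇒ [3,1,8,-1,10,9,7,2,5]
8<10: swap(2,2), lo=3 mid=3 ⇒ [3,1,8,-1,10,9,7,2,5]
-1<10: swap(3,3), lo=4 mid=4 ⇒ [3,1,8,-1,10,9,7,2,5]
10=10: mid=5
9<10: swap(4,5), lo=5 mid=6 ⇒ [3,1,8,-1,9,10,7,2,5]
7<10: swap(5,6), lo=6 mid=7 ⇒ [3,1,8,-1,9,7,10,2,5]
2<10: swap(6,7), lo=7 mid=8 ⇒ [3,1,8,-1,9,7,2,10,5]
5<10: swap(7,8), lo=8 mid=9 ⇒ [3,1,8,-1,9,7,2,5,10]
done. lo=8 hi=8; data=[3,1,8,-1,9,7,2,5,10]

(8, 8)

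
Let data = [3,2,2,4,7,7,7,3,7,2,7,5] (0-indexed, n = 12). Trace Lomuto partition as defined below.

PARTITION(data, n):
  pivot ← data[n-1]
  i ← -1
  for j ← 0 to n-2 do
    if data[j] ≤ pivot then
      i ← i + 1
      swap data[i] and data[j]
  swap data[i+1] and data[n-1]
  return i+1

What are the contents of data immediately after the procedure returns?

[3,2,2,4,3,2,5,7,7,7,7,7]

pivot = data[11] = 5; i = -1
j=0: data[0]=3 ≤ 5 → i=0, swap data[0],data[0] (no change) → [3,2,2,4,7,7,7,3,7,2,7,5]
j=1: data[1]=2 ≤ 5 → i=1, swap data[1],data[1] (no change) → [3,2,2,4,7,7,7,3,7,2,7,5]
j=2: data[2]=2 ≤ 5 → i=2, swap data[2],data[2] (no change) → [3,2,2,4,7,7,7,3,7,2,7,5]
j=3: data[3]=4 ≤ 5 → i=3, swap data[3],data[3] (no change) → [3,2,2,4,7,7,7,3,7,2,7,5]
j=4: data[4]=7 > 5 → no swap
j=5: data[5]=7 > 5 → no swap
j=6: data[6]=7 > 5 → no swap
j=7: data[7]=3 ≤ 5 → i=4, swap data[4],data[7] → [3,2,2,4,3,7,7,7,7,2,7,5]
j=8: data[8]=7 > 5 → no swap
j=9: data[9]=2 ≤ 5 → i=5, swap data[5],data[9] → [3,2,2,4,3,2,7,7,7,7,7,5]
j=10: data[10]=7 > 5 → no swap
final swap data[6],data[11] → [3,2,2,4,3,2,5,7,7,7,7,7]; return 6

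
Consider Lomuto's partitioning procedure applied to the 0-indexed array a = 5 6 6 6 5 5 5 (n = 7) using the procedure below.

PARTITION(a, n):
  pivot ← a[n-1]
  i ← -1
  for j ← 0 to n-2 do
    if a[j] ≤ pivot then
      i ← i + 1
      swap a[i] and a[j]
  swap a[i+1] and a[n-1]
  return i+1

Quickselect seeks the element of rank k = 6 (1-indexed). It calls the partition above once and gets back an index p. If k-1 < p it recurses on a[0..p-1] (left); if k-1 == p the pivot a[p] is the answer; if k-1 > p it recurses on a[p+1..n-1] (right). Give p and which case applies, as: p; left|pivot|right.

3; right

pivot=5, i=-1
j=0: 5≤5, i=0, swap(0,0) ⇒ 5 6 6 6 5 5 5
j=1: 6>5, skip
j=2: 6>5, skip
j=3: 6>5, skip
j=4: 5≤5, i=1, swap(1,4) ⇒ 5 5 6 6 6 5 5
j=5: 5≤5, i=2, swap(2,5) ⇒ 5 5 5 6 6 6 5
swap(3,6) ⇒ 5 5 5 5 6 6 6; return 3
p = 3; k-1 = 5 > 3 ⇒ right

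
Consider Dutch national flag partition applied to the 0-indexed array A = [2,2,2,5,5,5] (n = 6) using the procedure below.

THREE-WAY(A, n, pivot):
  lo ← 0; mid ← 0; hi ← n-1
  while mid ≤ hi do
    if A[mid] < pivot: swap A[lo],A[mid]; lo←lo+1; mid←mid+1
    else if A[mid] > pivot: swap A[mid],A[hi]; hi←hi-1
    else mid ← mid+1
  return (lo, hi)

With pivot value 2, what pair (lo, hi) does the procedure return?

pivot = 2; lo=0, mid=0, hi=5
A[mid]=2=2: mid=1
A[mid]=2=2: mid=2
A[mid]=2=2: mid=3
A[mid]=5>2: swap A[3],A[5]; hi=4 → [2,2,2,5,5,5]
A[mid]=5>2: swap A[3],A[4]; hi=3 → [2,2,2,5,5,5]
A[mid]=5>2: swap A[3],A[3]; hi=2 → [2,2,2,5,5,5]
end: lo=0, hi=2; A = [2,2,2,5,5,5]

(0, 2)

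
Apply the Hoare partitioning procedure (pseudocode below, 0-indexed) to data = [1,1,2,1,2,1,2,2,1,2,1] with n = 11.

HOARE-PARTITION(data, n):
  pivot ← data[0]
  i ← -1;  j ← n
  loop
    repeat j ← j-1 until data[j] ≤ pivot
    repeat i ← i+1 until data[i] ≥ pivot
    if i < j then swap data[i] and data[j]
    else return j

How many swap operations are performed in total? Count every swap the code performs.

3

pivot=1
j stops at 10 (1), i stops at 0 (1); swap ⇒ [1,1,2,1,2,1,2,2,1,2,1]
j stops at 8 (1), i stops at 1 (1); swap ⇒ [1,1,2,1,2,1,2,2,1,2,1]
j stops at 5 (1), i stops at 2 (2); swap ⇒ [1,1,1,1,2,2,2,2,1,2,1]
j stops at 3, i stops at 3; i≥j ⇒ return 3. data=[1,1,1,1,2,2,2,2,1,2,1]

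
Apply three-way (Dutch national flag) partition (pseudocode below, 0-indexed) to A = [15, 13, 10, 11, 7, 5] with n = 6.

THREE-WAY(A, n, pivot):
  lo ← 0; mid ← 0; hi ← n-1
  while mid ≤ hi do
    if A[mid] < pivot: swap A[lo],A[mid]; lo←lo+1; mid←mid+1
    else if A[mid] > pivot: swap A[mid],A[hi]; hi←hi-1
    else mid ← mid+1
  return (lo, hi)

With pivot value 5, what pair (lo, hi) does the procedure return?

(0, 0)

pivot = 5; lo=0, mid=0, hi=5
A[mid]=15>5: swap A[0],A[5]; hi=4 → [5, 13, 10, 11, 7, 15]
A[mid]=5=5: mid=1
A[mid]=13>5: swap A[1],A[4]; hi=3 → [5, 7, 10, 11, 13, 15]
A[mid]=7>5: swap A[1],A[3]; hi=2 → [5, 11, 10, 7, 13, 15]
A[mid]=11>5: swap A[1],A[2]; hi=1 → [5, 10, 11, 7, 13, 15]
A[mid]=10>5: swap A[1],A[1]; hi=0 → [5, 10, 11, 7, 13, 15]
end: lo=0, hi=0; A = [5, 10, 11, 7, 13, 15]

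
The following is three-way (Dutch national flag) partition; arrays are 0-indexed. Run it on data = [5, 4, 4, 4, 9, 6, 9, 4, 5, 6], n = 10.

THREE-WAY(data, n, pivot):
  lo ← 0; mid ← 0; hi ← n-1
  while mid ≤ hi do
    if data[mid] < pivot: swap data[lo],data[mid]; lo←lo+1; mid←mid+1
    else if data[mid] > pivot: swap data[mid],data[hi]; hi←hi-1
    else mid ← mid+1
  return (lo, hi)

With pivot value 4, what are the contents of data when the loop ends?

pivot = 4; lo=0, mid=0, hi=9
data[mid]=5>4: swap data[0],data[9]; hi=8 → [6, 4, 4, 4, 9, 6, 9, 4, 5, 5]
data[mid]=6>4: swap data[0],data[8]; hi=7 → [5, 4, 4, 4, 9, 6, 9, 4, 6, 5]
data[mid]=5>4: swap data[0],data[7]; hi=6 → [4, 4, 4, 4, 9, 6, 9, 5, 6, 5]
data[mid]=4=4: mid=1
data[mid]=4=4: mid=2
data[mid]=4=4: mid=3
data[mid]=4=4: mid=4
data[mid]=9>4: swap data[4],data[6]; hi=5 → [4, 4, 4, 4, 9, 6, 9, 5, 6, 5]
data[mid]=9>4: swap data[4],data[5]; hi=4 → [4, 4, 4, 4, 6, 9, 9, 5, 6, 5]
data[mid]=6>4: swap data[4],data[4]; hi=3 → [4, 4, 4, 4, 6, 9, 9, 5, 6, 5]
end: lo=0, hi=3; data = [4, 4, 4, 4, 6, 9, 9, 5, 6, 5]

[4, 4, 4, 4, 6, 9, 9, 5, 6, 5]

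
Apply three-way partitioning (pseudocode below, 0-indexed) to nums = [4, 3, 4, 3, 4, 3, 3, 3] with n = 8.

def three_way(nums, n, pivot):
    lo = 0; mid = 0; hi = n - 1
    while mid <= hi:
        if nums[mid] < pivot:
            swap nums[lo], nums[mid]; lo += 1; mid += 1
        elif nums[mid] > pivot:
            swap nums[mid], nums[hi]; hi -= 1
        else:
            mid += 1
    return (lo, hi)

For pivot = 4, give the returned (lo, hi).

lo=0 mid=0 hi=7
4=4: mid=1
3<4: swap(0,1), lo=1 mid=2 ⇒ [3, 4, 4, 3, 4, 3, 3, 3]
4=4: mid=3
3<4: swap(1,3), lo=2 mid=4 ⇒ [3, 3, 4, 4, 4, 3, 3, 3]
4=4: mid=5
3<4: swap(2,5), lo=3 mid=6 ⇒ [3, 3, 3, 4, 4, 4, 3, 3]
3<4: swap(3,6), lo=4 mid=7 ⇒ [3, 3, 3, 3, 4, 4, 4, 3]
3<4: swap(4,7), lo=5 mid=8 ⇒ [3, 3, 3, 3, 3, 4, 4, 4]
done. lo=5 hi=7; nums=[3, 3, 3, 3, 3, 4, 4, 4]

(5, 7)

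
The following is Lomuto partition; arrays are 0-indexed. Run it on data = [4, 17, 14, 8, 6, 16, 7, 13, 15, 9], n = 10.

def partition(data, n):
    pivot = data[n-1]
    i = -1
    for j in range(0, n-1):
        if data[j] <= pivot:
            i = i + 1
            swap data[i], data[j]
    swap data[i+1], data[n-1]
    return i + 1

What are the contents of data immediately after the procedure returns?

pivot = data[9] = 9; i = -1
j=0: data[0]=4 ≤ 9 → i=0, swap data[0],data[0] (no change) → [4, 17, 14, 8, 6, 16, 7, 13, 15, 9]
j=1: data[1]=17 > 9 → no swap
j=2: data[2]=14 > 9 → no swap
j=3: data[3]=8 ≤ 9 → i=1, swap data[1],data[3] → [4, 8, 14, 17, 6, 16, 7, 13, 15, 9]
j=4: data[4]=6 ≤ 9 → i=2, swap data[2],data[4] → [4, 8, 6, 17, 14, 16, 7, 13, 15, 9]
j=5: data[5]=16 > 9 → no swap
j=6: data[6]=7 ≤ 9 → i=3, swap data[3],data[6] → [4, 8, 6, 7, 14, 16, 17, 13, 15, 9]
j=7: data[7]=13 > 9 → no swap
j=8: data[8]=15 > 9 → no swap
final swap data[4],data[9] → [4, 8, 6, 7, 9, 16, 17, 13, 15, 14]; return 4

[4, 8, 6, 7, 9, 16, 17, 13, 15, 14]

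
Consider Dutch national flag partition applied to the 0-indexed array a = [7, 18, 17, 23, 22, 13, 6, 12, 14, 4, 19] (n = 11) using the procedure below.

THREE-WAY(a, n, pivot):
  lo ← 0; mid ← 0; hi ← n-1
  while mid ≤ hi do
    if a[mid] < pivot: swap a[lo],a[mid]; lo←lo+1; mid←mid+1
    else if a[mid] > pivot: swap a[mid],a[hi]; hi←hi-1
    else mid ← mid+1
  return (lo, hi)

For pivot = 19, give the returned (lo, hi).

(8, 8)

pivot = 19; lo=0, mid=0, hi=10
a[mid]=7<19: swap a[0],a[0]; lo=1,mid=1 → [7, 18, 17, 23, 22, 13, 6, 12, 14, 4, 19]
a[mid]=18<19: swap a[1],a[1]; lo=2,mid=2 → [7, 18, 17, 23, 22, 13, 6, 12, 14, 4, 19]
a[mid]=17<19: swap a[2],a[2]; lo=3,mid=3 → [7, 18, 17, 23, 22, 13, 6, 12, 14, 4, 19]
a[mid]=23>19: swap a[3],a[10]; hi=9 → [7, 18, 17, 19, 22, 13, 6, 12, 14, 4, 23]
a[mid]=19=19: mid=4
a[mid]=22>19: swap a[4],a[9]; hi=8 → [7, 18, 17, 19, 4, 13, 6, 12, 14, 22, 23]
a[mid]=4<19: swap a[3],a[4]; lo=4,mid=5 → [7, 18, 17, 4, 19, 13, 6, 12, 14, 22, 23]
a[mid]=13<19: swap a[4],a[5]; lo=5,mid=6 → [7, 18, 17, 4, 13, 19, 6, 12, 14, 22, 23]
a[mid]=6<19: swap a[5],a[6]; lo=6,mid=7 → [7, 18, 17, 4, 13, 6, 19, 12, 14, 22, 23]
a[mid]=12<19: swap a[6],a[7]; lo=7,mid=8 → [7, 18, 17, 4, 13, 6, 12, 19, 14, 22, 23]
a[mid]=14<19: swap a[7],a[8]; lo=8,mid=9 → [7, 18, 17, 4, 13, 6, 12, 14, 19, 22, 23]
end: lo=8, hi=8; a = [7, 18, 17, 4, 13, 6, 12, 14, 19, 22, 23]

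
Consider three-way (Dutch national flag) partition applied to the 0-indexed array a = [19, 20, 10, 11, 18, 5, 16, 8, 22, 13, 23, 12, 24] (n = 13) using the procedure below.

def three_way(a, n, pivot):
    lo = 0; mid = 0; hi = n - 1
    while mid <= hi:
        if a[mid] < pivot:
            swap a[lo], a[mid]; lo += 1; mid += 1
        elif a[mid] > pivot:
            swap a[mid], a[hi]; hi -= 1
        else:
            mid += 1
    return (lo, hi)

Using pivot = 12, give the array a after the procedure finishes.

pivot = 12; lo=0, mid=0, hi=12
a[mid]=19>12: swap a[0],a[12]; hi=11 → [24, 20, 10, 11, 18, 5, 16, 8, 22, 13, 23, 12, 19]
a[mid]=24>12: swap a[0],a[11]; hi=10 → [12, 20, 10, 11, 18, 5, 16, 8, 22, 13, 23, 24, 19]
a[mid]=12=12: mid=1
a[mid]=20>12: swap a[1],a[10]; hi=9 → [12, 23, 10, 11, 18, 5, 16, 8, 22, 13, 20, 24, 19]
a[mid]=23>12: swap a[1],a[9]; hi=8 → [12, 13, 10, 11, 18, 5, 16, 8, 22, 23, 20, 24, 19]
a[mid]=13>12: swap a[1],a[8]; hi=7 → [12, 22, 10, 11, 18, 5, 16, 8, 13, 23, 20, 24, 19]
a[mid]=22>12: swap a[1],a[7]; hi=6 → [12, 8, 10, 11, 18, 5, 16, 22, 13, 23, 20, 24, 19]
a[mid]=8<12: swap a[0],a[1]; lo=1,mid=2 → [8, 12, 10, 11, 18, 5, 16, 22, 13, 23, 20, 24, 19]
a[mid]=10<12: swap a[1],a[2]; lo=2,mid=3 → [8, 10, 12, 11, 18, 5, 16, 22, 13, 23, 20, 24, 19]
a[mid]=11<12: swap a[2],a[3]; lo=3,mid=4 → [8, 10, 11, 12, 18, 5, 16, 22, 13, 23, 20, 24, 19]
a[mid]=18>12: swap a[4],a[6]; hi=5 → [8, 10, 11, 12, 16, 5, 18, 22, 13, 23, 20, 24, 19]
a[mid]=16>12: swap a[4],a[5]; hi=4 → [8, 10, 11, 12, 5, 16, 18, 22, 13, 23, 20, 24, 19]
a[mid]=5<12: swap a[3],a[4]; lo=4,mid=5 → [8, 10, 11, 5, 12, 16, 18, 22, 13, 23, 20, 24, 19]
end: lo=4, hi=4; a = [8, 10, 11, 5, 12, 16, 18, 22, 13, 23, 20, 24, 19]

[8, 10, 11, 5, 12, 16, 18, 22, 13, 23, 20, 24, 19]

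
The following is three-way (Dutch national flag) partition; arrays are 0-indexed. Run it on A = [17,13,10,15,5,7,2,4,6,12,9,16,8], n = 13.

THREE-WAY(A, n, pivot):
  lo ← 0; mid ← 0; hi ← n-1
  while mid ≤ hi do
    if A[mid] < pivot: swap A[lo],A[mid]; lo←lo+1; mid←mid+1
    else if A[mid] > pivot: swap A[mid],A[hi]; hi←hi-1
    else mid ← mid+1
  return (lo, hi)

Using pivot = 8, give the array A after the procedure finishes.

pivot = 8; lo=0, mid=0, hi=12
A[mid]=17>8: swap A[0],A[12]; hi=11 → [8,13,10,15,5,7,2,4,6,12,9,16,17]
A[mid]=8=8: mid=1
A[mid]=13>8: swap A[1],A[11]; hi=10 → [8,16,10,15,5,7,2,4,6,12,9,13,17]
A[mid]=16>8: swap A[1],A[10]; hi=9 → [8,9,10,15,5,7,2,4,6,12,16,13,17]
A[mid]=9>8: swap A[1],A[9]; hi=8 → [8,12,10,15,5,7,2,4,6,9,16,13,17]
A[mid]=12>8: swap A[1],A[8]; hi=7 → [8,6,10,15,5,7,2,4,12,9,16,13,17]
A[mid]=6<8: swap A[0],A[1]; lo=1,mid=2 → [6,8,10,15,5,7,2,4,12,9,16,13,17]
A[mid]=10>8: swap A[2],A[7]; hi=6 → [6,8,4,15,5,7,2,10,12,9,16,13,17]
A[mid]=4<8: swap A[1],A[2]; lo=2,mid=3 → [6,4,8,15,5,7,2,10,12,9,16,13,17]
A[mid]=15>8: swap A[3],A[6]; hi=5 → [6,4,8,2,5,7,15,10,12,9,16,13,17]
A[mid]=2<8: swap A[2],A[3]; lo=3,mid=4 → [6,4,2,8,5,7,15,10,12,9,16,13,17]
A[mid]=5<8: swap A[3],A[4]; lo=4,mid=5 → [6,4,2,5,8,7,15,10,12,9,16,13,17]
A[mid]=7<8: swap A[4],A[5]; lo=5,mid=6 → [6,4,2,5,7,8,15,10,12,9,16,13,17]
end: lo=5, hi=5; A = [6,4,2,5,7,8,15,10,12,9,16,13,17]

[6,4,2,5,7,8,15,10,12,9,16,13,17]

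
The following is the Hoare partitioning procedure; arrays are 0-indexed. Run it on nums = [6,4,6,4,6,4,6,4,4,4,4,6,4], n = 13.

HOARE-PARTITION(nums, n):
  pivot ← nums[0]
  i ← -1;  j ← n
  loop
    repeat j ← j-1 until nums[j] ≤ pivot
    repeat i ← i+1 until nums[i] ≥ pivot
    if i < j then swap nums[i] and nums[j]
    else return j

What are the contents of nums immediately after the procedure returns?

[4,4,6,4,4,4,4,4,4,6,6,6,6]

pivot = nums[0] = 6; i = -1, j = 13
j→12 (nums[12]=4≤6), i→0 (nums[0]=6≥6); i<j, swap → [4,4,6,4,6,4,6,4,4,4,4,6,6]
j→11 (nums[11]=6≤6), i→2 (nums[2]=6≥6); i<j, swap → [4,4,6,4,6,4,6,4,4,4,4,6,6]
j→10 (nums[10]=4≤6), i→4 (nums[4]=6≥6); i<j, swap → [4,4,6,4,4,4,6,4,4,4,6,6,6]
j→9 (nums[9]=4≤6), i→6 (nums[6]=6≥6); i<j, swap → [4,4,6,4,4,4,4,4,4,6,6,6,6]
j→8, i→9; i≥j, return j=8. nums = [4,4,6,4,4,4,4,4,4,6,6,6,6]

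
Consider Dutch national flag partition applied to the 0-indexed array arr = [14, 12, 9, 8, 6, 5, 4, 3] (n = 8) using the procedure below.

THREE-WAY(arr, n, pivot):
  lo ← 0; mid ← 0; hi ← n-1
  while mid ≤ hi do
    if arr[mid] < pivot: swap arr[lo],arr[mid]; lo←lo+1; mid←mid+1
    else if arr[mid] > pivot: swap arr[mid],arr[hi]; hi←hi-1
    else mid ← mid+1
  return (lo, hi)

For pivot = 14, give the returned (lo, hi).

pivot = 14; lo=0, mid=0, hi=7
arr[mid]=14=14: mid=1
arr[mid]=12<14: swap arr[0],arr[1]; lo=1,mid=2 → [12, 14, 9, 8, 6, 5, 4, 3]
arr[mid]=9<14: swap arr[1],arr[2]; lo=2,mid=3 → [12, 9, 14, 8, 6, 5, 4, 3]
arr[mid]=8<14: swap arr[2],arr[3]; lo=3,mid=4 → [12, 9, 8, 14, 6, 5, 4, 3]
arr[mid]=6<14: swap arr[3],arr[4]; lo=4,mid=5 → [12, 9, 8, 6, 14, 5, 4, 3]
arr[mid]=5<14: swap arr[4],arr[5]; lo=5,mid=6 → [12, 9, 8, 6, 5, 14, 4, 3]
arr[mid]=4<14: swap arr[5],arr[6]; lo=6,mid=7 → [12, 9, 8, 6, 5, 4, 14, 3]
arr[mid]=3<14: swap arr[6],arr[7]; lo=7,mid=8 → [12, 9, 8, 6, 5, 4, 3, 14]
end: lo=7, hi=7; arr = [12, 9, 8, 6, 5, 4, 3, 14]

(7, 7)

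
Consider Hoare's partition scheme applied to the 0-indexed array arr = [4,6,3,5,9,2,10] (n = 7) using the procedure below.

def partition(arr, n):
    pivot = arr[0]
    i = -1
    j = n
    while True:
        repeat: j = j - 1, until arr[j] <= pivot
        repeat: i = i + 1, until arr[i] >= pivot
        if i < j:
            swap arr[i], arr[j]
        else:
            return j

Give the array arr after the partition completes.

pivot = arr[0] = 4; i = -1, j = 7
j→5 (arr[5]=2≤4), i→0 (arr[0]=4≥4); i<j, swap → [2,6,3,5,9,4,10]
j→2 (arr[2]=3≤4), i→1 (arr[1]=6≥4); i<j, swap → [2,3,6,5,9,4,10]
j→1, i→2; i≥j, return j=1. arr = [2,3,6,5,9,4,10]

[2,3,6,5,9,4,10]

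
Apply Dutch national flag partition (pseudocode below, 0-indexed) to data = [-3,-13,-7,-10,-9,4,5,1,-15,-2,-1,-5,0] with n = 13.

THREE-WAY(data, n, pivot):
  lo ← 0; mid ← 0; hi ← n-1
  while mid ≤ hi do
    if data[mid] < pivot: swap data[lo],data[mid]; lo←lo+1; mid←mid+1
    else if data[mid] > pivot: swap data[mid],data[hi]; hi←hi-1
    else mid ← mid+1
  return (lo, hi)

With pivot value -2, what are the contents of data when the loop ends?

lo=0 mid=0 hi=12
-3<-2: swap(0,0), lo=1 mid=1 ⇒ [-3,-13,-7,-10,-9,4,5,1,-15,-2,-1,-5,0]
-13<-2: swap(1,1), lo=2 mid=2 ⇒ [-3,-13,-7,-10,-9,4,5,1,-15,-2,-1,-5,0]
-7<-2: swap(2,2), lo=3 mid=3 ⇒ [-3,-13,-7,-10,-9,4,5,1,-15,-2,-1,-5,0]
-10<-2: swap(3,3), lo=4 mid=4 ⇒ [-3,-13,-7,-10,-9,4,5,1,-15,-2,-1,-5,0]
-9<-2: swap(4,4), lo=5 mid=5 ⇒ [-3,-13,-7,-10,-9,4,5,1,-15,-2,-1,-5,0]
4>-2: swap(5,12), hi=11 ⇒ [-3,-13,-7,-10,-9,0,5,1,-15,-2,-1,-5,4]
0>-2: swap(5,11), hi=10 ⇒ [-3,-13,-7,-10,-9,-5,5,1,-15,-2,-1,0,4]
-5<-2: swap(5,5), lo=6 mid=6 ⇒ [-3,-13,-7,-10,-9,-5,5,1,-15,-2,-1,0,4]
5>-2: swap(6,10), hi=9 ⇒ [-3,-13,-7,-10,-9,-5,-1,1,-15,-2,5,0,4]
-1>-2: swap(6,9), hi=8 ⇒ [-3,-13,-7,-10,-9,-5,-2,1,-15,-1,5,0,4]
-2=-2: mid=7
1>-2: swap(7,8), hi=7 ⇒ [-3,-13,-7,-10,-9,-5,-2,-15,1,-1,5,0,4]
-15<-2: swap(6,7), lo=7 mid=8 ⇒ [-3,-13,-7,-10,-9,-5,-15,-2,1,-1,5,0,4]
done. lo=7 hi=7; data=[-3,-13,-7,-10,-9,-5,-15,-2,1,-1,5,0,4]

[-3,-13,-7,-10,-9,-5,-15,-2,1,-1,5,0,4]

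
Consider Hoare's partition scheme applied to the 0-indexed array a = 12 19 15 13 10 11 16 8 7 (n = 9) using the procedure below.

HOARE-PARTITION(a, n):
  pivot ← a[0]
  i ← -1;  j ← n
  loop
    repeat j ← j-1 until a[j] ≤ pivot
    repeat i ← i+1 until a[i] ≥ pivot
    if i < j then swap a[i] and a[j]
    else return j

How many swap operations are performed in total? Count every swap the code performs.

4

pivot = a[0] = 12; i = -1, j = 9
j→8 (a[8]=7≤12), i→0 (a[0]=12≥12); i<j, swap → 7 19 15 13 10 11 16 8 12
j→7 (a[7]=8≤12), i→1 (a[1]=19≥12); i<j, swap → 7 8 15 13 10 11 16 19 12
j→5 (a[5]=11≤12), i→2 (a[2]=15≥12); i<j, swap → 7 8 11 13 10 15 16 19 12
j→4 (a[4]=10≤12), i→3 (a[3]=13≥12); i<j, swap → 7 8 11 10 13 15 16 19 12
j→3, i→4; i≥j, return j=3. a = 7 8 11 10 13 15 16 19 12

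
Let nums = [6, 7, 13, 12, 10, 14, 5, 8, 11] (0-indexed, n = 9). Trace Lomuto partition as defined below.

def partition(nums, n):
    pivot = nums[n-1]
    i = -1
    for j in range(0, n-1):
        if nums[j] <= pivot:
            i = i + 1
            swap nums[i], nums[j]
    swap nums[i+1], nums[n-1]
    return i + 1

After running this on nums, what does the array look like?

[6, 7, 10, 5, 8, 11, 12, 13, 14]

pivot=11, i=-1
j=0: 6≤11, i=0, swap(0,0) ⇒ [6, 7, 13, 12, 10, 14, 5, 8, 11]
j=1: 7≤11, i=1, swap(1,1) ⇒ [6, 7, 13, 12, 10, 14, 5, 8, 11]
j=2: 13>11, skip
j=3: 12>11, skip
j=4: 10≤11, i=2, swap(2,4) ⇒ [6, 7, 10, 12, 13, 14, 5, 8, 11]
j=5: 14>11, skip
j=6: 5≤11, i=3, swap(3,6) ⇒ [6, 7, 10, 5, 13, 14, 12, 8, 11]
j=7: 8≤11, i=4, swap(4,7) ⇒ [6, 7, 10, 5, 8, 14, 12, 13, 11]
swap(5,8) ⇒ [6, 7, 10, 5, 8, 11, 12, 13, 14]; return 5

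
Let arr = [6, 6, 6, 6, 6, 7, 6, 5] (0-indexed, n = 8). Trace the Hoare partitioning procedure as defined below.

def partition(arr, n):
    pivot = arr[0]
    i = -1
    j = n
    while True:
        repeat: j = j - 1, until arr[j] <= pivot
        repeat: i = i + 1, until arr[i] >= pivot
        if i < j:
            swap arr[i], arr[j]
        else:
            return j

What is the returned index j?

3

pivot=6
j stops at 7 (5), i stops at 0 (6); swap ⇒ [5, 6, 6, 6, 6, 7, 6, 6]
j stops at 6 (6), i stops at 1 (6); swap ⇒ [5, 6, 6, 6, 6, 7, 6, 6]
j stops at 4 (6), i stops at 2 (6); swap ⇒ [5, 6, 6, 6, 6, 7, 6, 6]
j stops at 3, i stops at 3; i≥j ⇒ return 3. arr=[5, 6, 6, 6, 6, 7, 6, 6]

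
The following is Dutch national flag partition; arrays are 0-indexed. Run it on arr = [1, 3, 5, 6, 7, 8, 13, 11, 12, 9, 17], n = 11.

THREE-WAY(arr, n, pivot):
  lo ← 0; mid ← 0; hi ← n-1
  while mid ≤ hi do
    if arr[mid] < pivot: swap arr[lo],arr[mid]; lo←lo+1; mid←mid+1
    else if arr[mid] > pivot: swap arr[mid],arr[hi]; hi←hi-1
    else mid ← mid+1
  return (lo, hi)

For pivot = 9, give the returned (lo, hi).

(6, 6)

pivot = 9; lo=0, mid=0, hi=10
arr[mid]=1<9: swap arr[0],arr[0]; lo=1,mid=1 → [1, 3, 5, 6, 7, 8, 13, 11, 12, 9, 17]
arr[mid]=3<9: swap arr[1],arr[1]; lo=2,mid=2 → [1, 3, 5, 6, 7, 8, 13, 11, 12, 9, 17]
arr[mid]=5<9: swap arr[2],arr[2]; lo=3,mid=3 → [1, 3, 5, 6, 7, 8, 13, 11, 12, 9, 17]
arr[mid]=6<9: swap arr[3],arr[3]; lo=4,mid=4 → [1, 3, 5, 6, 7, 8, 13, 11, 12, 9, 17]
arr[mid]=7<9: swap arr[4],arr[4]; lo=5,mid=5 → [1, 3, 5, 6, 7, 8, 13, 11, 12, 9, 17]
arr[mid]=8<9: swap arr[5],arr[5]; lo=6,mid=6 → [1, 3, 5, 6, 7, 8, 13, 11, 12, 9, 17]
arr[mid]=13>9: swap arr[6],arr[10]; hi=9 → [1, 3, 5, 6, 7, 8, 17, 11, 12, 9, 13]
arr[mid]=17>9: swap arr[6],arr[9]; hi=8 → [1, 3, 5, 6, 7, 8, 9, 11, 12, 17, 13]
arr[mid]=9=9: mid=7
arr[mid]=11>9: swap arr[7],arr[8]; hi=7 → [1, 3, 5, 6, 7, 8, 9, 12, 11, 17, 13]
arr[mid]=12>9: swap arr[7],arr[7]; hi=6 → [1, 3, 5, 6, 7, 8, 9, 12, 11, 17, 13]
end: lo=6, hi=6; arr = [1, 3, 5, 6, 7, 8, 9, 12, 11, 17, 13]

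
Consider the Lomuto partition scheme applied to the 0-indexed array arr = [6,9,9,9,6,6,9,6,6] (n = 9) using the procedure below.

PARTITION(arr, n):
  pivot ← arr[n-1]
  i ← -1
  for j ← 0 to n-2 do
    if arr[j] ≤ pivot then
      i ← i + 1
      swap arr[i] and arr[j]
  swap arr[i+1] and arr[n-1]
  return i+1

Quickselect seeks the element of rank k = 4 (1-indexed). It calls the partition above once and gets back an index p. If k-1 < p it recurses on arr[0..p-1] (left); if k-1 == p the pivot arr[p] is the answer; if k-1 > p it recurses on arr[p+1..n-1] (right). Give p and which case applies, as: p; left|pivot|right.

4; left

pivot = arr[8] = 6; i = -1
j=0: arr[0]=6 ≤ 6 → i=0, swap arr[0],arr[0] (no change) → [6,9,9,9,6,6,9,6,6]
j=1: arr[1]=9 > 6 → no swap
j=2: arr[2]=9 > 6 → no swap
j=3: arr[3]=9 > 6 → no swap
j=4: arr[4]=6 ≤ 6 → i=1, swap arr[1],arr[4] → [6,6,9,9,9,6,9,6,6]
j=5: arr[5]=6 ≤ 6 → i=2, swap arr[2],arr[5] → [6,6,6,9,9,9,9,6,6]
j=6: arr[6]=9 > 6 → no swap
j=7: arr[7]=6 ≤ 6 → i=3, swap arr[3],arr[7] → [6,6,6,6,9,9,9,9,6]
final swap arr[4],arr[8] → [6,6,6,6,6,9,9,9,9]; return 4
p = 4; k-1 = 3 < 4 ⇒ left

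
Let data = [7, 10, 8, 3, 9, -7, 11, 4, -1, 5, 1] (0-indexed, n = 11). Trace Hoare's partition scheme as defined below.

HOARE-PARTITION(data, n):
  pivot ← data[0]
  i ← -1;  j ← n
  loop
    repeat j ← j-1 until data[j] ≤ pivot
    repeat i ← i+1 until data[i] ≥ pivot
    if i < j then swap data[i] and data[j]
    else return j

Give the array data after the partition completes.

pivot = data[0] = 7; i = -1, j = 11
j→10 (data[10]=1≤7), i→0 (data[0]=7≥7); i<j, swap → [1, 10, 8, 3, 9, -7, 11, 4, -1, 5, 7]
j→9 (data[9]=5≤7), i→1 (data[1]=10≥7); i<j, swap → [1, 5, 8, 3, 9, -7, 11, 4, -1, 10, 7]
j→8 (data[8]=-1≤7), i→2 (data[2]=8≥7); i<j, swap → [1, 5, -1, 3, 9, -7, 11, 4, 8, 10, 7]
j→7 (data[7]=4≤7), i→4 (data[4]=9≥7); i<j, swap → [1, 5, -1, 3, 4, -7, 11, 9, 8, 10, 7]
j→5, i→6; i≥j, return j=5. data = [1, 5, -1, 3, 4, -7, 11, 9, 8, 10, 7]

[1, 5, -1, 3, 4, -7, 11, 9, 8, 10, 7]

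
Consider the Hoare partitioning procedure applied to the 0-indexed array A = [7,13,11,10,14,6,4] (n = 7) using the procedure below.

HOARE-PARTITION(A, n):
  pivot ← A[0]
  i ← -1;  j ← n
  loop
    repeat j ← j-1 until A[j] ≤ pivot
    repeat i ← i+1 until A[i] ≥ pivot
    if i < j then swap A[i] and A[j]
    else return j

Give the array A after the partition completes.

pivot = A[0] = 7; i = -1, j = 7
j→6 (A[6]=4≤7), i→0 (A[0]=7≥7); i<j, swap → [4,13,11,10,14,6,7]
j→5 (A[5]=6≤7), i→1 (A[1]=13≥7); i<j, swap → [4,6,11,10,14,13,7]
j→1, i→2; i≥j, return j=1. A = [4,6,11,10,14,13,7]

[4,6,11,10,14,13,7]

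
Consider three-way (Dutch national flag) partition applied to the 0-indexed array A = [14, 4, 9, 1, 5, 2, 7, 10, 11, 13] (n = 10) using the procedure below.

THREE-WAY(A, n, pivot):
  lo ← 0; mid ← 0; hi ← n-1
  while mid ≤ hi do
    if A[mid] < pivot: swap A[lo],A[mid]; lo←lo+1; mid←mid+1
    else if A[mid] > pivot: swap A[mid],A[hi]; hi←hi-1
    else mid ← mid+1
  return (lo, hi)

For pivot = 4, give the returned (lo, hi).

(2, 2)

pivot = 4; lo=0, mid=0, hi=9
A[mid]=14>4: swap A[0],A[9]; hi=8 → [13, 4, 9, 1, 5, 2, 7, 10, 11, 14]
A[mid]=13>4: swap A[0],A[8]; hi=7 → [11, 4, 9, 1, 5, 2, 7, 10, 13, 14]
A[mid]=11>4: swap A[0],A[7]; hi=6 → [10, 4, 9, 1, 5, 2, 7, 11, 13, 14]
A[mid]=10>4: swap A[0],A[6]; hi=5 → [7, 4, 9, 1, 5, 2, 10, 11, 13, 14]
A[mid]=7>4: swap A[0],A[5]; hi=4 → [2, 4, 9, 1, 5, 7, 10, 11, 13, 14]
A[mid]=2<4: swap A[0],A[0]; lo=1,mid=1 → [2, 4, 9, 1, 5, 7, 10, 11, 13, 14]
A[mid]=4=4: mid=2
A[mid]=9>4: swap A[2],A[4]; hi=3 → [2, 4, 5, 1, 9, 7, 10, 11, 13, 14]
A[mid]=5>4: swap A[2],A[3]; hi=2 → [2, 4, 1, 5, 9, 7, 10, 11, 13, 14]
A[mid]=1<4: swap A[1],A[2]; lo=2,mid=3 → [2, 1, 4, 5, 9, 7, 10, 11, 13, 14]
end: lo=2, hi=2; A = [2, 1, 4, 5, 9, 7, 10, 11, 13, 14]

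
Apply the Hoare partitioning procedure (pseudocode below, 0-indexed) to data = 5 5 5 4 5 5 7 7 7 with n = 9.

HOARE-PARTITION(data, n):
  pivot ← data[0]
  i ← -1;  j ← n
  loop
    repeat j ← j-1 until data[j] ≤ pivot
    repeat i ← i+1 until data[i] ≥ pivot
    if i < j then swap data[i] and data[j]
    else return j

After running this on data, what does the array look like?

5 5 4 5 5 5 7 7 7

pivot = data[0] = 5; i = -1, j = 9
j→5 (data[5]=5≤5), i→0 (data[0]=5≥5); i<j, swap → 5 5 5 4 5 5 7 7 7
j→4 (data[4]=5≤5), i→1 (data[1]=5≥5); i<j, swap → 5 5 5 4 5 5 7 7 7
j→3 (data[3]=4≤5), i→2 (data[2]=5≥5); i<j, swap → 5 5 4 5 5 5 7 7 7
j→2, i→3; i≥j, return j=2. data = 5 5 4 5 5 5 7 7 7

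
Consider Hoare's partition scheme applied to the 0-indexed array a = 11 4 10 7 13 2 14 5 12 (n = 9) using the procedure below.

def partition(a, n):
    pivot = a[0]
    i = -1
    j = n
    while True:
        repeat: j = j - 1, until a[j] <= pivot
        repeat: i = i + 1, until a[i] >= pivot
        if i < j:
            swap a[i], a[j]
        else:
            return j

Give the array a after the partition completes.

pivot = a[0] = 11; i = -1, j = 9
j→7 (a[7]=5≤11), i→0 (a[0]=11≥11); i<j, swap → 5 4 10 7 13 2 14 11 12
j→5 (a[5]=2≤11), i→4 (a[4]=13≥11); i<j, swap → 5 4 10 7 2 13 14 11 12
j→4, i→5; i≥j, return j=4. a = 5 4 10 7 2 13 14 11 12

5 4 10 7 2 13 14 11 12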